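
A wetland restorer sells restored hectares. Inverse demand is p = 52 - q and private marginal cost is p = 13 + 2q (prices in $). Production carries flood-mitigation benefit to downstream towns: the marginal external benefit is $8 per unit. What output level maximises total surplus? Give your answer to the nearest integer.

Social marginal cost = private MC − MEB = 5 + 2q.
Set SMC = demand: 5 + 2q = 52 - q → q* = 15.6667.

q* = 16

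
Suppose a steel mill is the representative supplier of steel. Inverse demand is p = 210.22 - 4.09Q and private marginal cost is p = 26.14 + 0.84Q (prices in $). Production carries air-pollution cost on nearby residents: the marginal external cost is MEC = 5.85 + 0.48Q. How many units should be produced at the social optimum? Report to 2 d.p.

Social marginal cost = private MC + MEC = 31.99 + 1.32Q.
Set SMC = demand: 31.99 + 1.32Q = 210.22 - 4.09Q → Q* = 32.9445.

Q* = 32.94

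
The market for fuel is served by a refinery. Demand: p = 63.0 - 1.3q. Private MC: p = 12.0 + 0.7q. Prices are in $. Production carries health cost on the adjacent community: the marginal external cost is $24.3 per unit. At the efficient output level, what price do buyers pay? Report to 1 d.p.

P = $45.6

Social marginal cost = private MC + MEC = 36.3 + 0.7q.
Set SMC = demand: 36.3 + 0.7q = 63.0 - 1.3q → q* = 13.3500.
Consumer price on the demand curve at q*: 63.0 − 1.3×13.3500 = 45.6450.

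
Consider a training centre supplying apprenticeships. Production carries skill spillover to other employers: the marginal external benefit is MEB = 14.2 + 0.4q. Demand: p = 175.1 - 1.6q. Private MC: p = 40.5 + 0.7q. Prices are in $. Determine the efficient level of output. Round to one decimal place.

Social marginal cost = private MC − MEB = 26.3 + 0.3q.
Set SMC = demand: 26.3 + 0.3q = 175.1 - 1.6q → q* = 78.3158.

q* = 78.3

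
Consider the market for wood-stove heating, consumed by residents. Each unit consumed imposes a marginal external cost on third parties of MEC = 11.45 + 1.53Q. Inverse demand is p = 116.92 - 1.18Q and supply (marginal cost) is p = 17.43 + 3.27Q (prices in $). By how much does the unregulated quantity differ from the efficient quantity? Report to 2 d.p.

Market equilibrium (private): 17.43 + 3.27Q = 116.92 - 1.18Q → Q_m = 22.3573.
Social marginal benefit = demand − MEC = 105.47 - 2.71Q.
Set SMB = MC: 105.47 - 2.71Q = 17.43 + 3.27Q → Q* = 14.7224.
Gap = |22.3573 − 14.7224| = 7.6349.

7.63 units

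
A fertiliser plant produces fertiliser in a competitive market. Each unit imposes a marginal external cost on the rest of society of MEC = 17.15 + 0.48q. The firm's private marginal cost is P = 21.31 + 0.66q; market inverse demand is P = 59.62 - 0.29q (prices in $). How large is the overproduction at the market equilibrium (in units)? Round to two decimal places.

Market equilibrium (private): 21.31 + 0.66q = 59.62 - 0.29q → q_m = 40.3263.
Social marginal cost = private MC + MEC = 38.46 + 1.14q.
Set SMC = demand: 38.46 + 1.14q = 59.62 - 0.29q → q* = 14.7972.
Gap = |40.3263 − 14.7972| = 25.5291.

25.53 units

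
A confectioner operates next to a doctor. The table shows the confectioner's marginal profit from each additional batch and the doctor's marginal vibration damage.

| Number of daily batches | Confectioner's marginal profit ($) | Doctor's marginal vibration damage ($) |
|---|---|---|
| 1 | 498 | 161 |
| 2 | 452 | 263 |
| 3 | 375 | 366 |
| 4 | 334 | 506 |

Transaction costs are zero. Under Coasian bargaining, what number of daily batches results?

3

Bargaining reaches the level where marginal profit last exceeds marginal vibration damage.
That holds through level 3 (375 ≥ 366) but not at 4 (334 < 506).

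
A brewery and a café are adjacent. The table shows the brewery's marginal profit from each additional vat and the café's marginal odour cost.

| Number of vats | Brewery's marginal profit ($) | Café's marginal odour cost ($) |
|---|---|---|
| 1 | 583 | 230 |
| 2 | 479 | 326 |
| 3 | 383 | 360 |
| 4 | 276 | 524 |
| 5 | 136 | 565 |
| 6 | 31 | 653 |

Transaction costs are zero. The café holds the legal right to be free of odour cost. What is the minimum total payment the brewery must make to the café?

$916

Efficient level: marginal profit ≥ marginal odour cost through level 3, so k* = 3.
With the café holding the right, the brewery must at least compensate total damage at k*: 230 + 326 + 360 = 916.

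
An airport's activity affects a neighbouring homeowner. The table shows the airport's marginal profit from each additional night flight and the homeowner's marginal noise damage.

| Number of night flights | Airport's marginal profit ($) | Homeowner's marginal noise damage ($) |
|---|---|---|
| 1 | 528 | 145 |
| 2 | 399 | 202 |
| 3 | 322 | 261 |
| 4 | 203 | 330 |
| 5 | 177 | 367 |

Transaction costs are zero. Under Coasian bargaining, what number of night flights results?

Bargaining reaches the level where marginal profit last exceeds marginal noise damage.
That holds through level 3 (322 ≥ 261) but not at 4 (203 < 330).

3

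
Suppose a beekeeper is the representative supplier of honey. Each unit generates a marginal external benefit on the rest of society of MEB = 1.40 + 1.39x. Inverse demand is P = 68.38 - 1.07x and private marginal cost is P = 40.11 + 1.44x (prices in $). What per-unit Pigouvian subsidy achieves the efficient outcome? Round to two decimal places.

Social marginal cost = private MC − MEB = 38.71 + 0.05x.
Set SMC = demand: 38.71 + 0.05x = 68.38 - 1.07x → x* = 26.4911.
The Pigouvian subsidy equals MEB at x*: 1.40 + 1.39×26.4911 = 38.2226.

subsidy = $38.22 per unit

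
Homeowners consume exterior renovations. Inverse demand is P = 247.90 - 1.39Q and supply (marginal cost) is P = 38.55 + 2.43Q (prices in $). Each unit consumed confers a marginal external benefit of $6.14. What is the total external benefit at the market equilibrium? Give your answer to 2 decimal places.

$336.49

Market equilibrium (private): 38.55 + 2.43Q = 247.90 - 1.39Q → Q_m = 54.8037.
Total external benefit = MEB × Q_m = 6.14 × 54.8037 = 336.4947.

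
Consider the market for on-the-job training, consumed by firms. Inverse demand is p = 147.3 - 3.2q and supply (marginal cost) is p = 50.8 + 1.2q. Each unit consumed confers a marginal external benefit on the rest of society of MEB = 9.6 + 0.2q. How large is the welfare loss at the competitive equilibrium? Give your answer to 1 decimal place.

Market equilibrium (private): 50.8 + 1.2q = 147.3 - 3.2q → q_m = 21.9318.
Social marginal benefit = demand + MEB = 156.9 - 3.0q.
Set SMB = MC: 156.9 - 3.0q = 50.8 + 1.2q → q* = 25.2619.
Between q* and q_m the wedge SMB − MC runs linearly from 0 to MEB(q_m), so the loss is a triangle.
DWL = ½ × 3.3301 × 13.9864 = 23.2881.

DWL = 23.3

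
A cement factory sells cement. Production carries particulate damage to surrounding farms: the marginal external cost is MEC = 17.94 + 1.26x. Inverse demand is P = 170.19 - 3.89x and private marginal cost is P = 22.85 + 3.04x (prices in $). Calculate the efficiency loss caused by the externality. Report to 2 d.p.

DWL = $122.14

Market equilibrium (private): 22.85 + 3.04x = 170.19 - 3.89x → x_m = 21.2612.
Social marginal cost = private MC + MEC = 40.79 + 4.30x.
Set SMC = demand: 40.79 + 4.30x = 170.19 - 3.89x → x* = 15.7998.
Height of the DWL triangle at x_m is SMC(x_m) − demand(x_m) = MEC(x_m) = 44.7291.
DWL = ½ × 5.4614 × 44.7291 = 122.1418.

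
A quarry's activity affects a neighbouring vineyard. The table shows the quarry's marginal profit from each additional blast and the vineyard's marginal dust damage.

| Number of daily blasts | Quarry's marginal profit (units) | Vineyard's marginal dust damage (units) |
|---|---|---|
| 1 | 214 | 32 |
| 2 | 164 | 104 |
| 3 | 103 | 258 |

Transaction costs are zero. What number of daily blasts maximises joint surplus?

2

Bargaining reaches the level where marginal profit last exceeds marginal dust damage.
That holds through level 2 (164 ≥ 104) but not at 3 (103 < 258).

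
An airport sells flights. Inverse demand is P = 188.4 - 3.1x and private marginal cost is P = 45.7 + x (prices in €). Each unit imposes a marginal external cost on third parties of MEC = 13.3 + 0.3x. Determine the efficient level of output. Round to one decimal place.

x* = 29.4

Social marginal cost = private MC + MEC = 59.0 + 1.3x.
Set SMC = demand: 59.0 + 1.3x = 188.4 - 3.1x → x* = 29.4091.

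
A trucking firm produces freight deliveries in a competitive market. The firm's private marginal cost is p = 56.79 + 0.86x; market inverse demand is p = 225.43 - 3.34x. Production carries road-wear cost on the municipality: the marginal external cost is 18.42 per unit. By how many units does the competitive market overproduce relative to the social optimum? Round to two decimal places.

Market equilibrium (private): 56.79 + 0.86x = 225.43 - 3.34x → x_m = 40.1524.
Social marginal cost = private MC + MEC = 75.21 + 0.86x.
Set SMC = demand: 75.21 + 0.86x = 225.43 - 3.34x → x* = 35.7667.
Gap = |40.1524 − 35.7667| = 4.3857.

4.39 units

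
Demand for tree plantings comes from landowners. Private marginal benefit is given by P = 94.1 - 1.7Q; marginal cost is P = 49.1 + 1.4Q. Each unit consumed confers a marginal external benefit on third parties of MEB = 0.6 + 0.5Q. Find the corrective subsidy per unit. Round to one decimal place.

Social marginal benefit = demand + MEB = 94.7 - 1.2Q.
Set SMB = MC: 94.7 - 1.2Q = 49.1 + 1.4Q → Q* = 17.5385.
The Pigouvian subsidy equals MEB at Q*: 0.6 + 0.5×17.5385 = 9.3693.

subsidy = 9.4 per unit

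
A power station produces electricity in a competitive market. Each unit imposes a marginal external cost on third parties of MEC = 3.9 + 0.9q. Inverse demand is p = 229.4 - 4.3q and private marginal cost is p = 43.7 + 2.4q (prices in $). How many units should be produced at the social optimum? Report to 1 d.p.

Social marginal cost = private MC + MEC = 47.6 + 3.3q.
Set SMC = demand: 47.6 + 3.3q = 229.4 - 4.3q → q* = 23.9211.

q* = 23.9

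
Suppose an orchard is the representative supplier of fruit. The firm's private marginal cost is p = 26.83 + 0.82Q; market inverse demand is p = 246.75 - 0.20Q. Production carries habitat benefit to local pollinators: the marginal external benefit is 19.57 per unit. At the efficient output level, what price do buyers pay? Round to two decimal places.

Social marginal cost = private MC − MEB = 7.26 + 0.82Q.
Set SMC = demand: 7.26 + 0.82Q = 246.75 - 0.20Q → Q* = 234.7941.
Consumer price on the demand curve at Q*: 246.75 − 0.20×234.7941 = 199.7912.

P = 199.79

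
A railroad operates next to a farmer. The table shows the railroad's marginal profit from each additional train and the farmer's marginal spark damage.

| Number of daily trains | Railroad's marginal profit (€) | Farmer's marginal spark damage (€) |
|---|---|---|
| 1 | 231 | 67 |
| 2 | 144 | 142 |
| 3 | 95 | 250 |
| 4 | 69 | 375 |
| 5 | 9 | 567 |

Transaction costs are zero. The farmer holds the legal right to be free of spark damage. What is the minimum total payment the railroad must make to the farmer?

€209

Efficient level: marginal profit ≥ marginal spark damage through level 2, so k* = 2.
With the farmer holding the right, the railroad must at least compensate total damage at k*: 67 + 142 = 209.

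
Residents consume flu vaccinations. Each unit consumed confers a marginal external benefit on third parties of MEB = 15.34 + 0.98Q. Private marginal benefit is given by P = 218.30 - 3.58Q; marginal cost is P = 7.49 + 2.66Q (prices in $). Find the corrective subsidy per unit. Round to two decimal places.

Social marginal benefit = demand + MEB = 233.64 - 2.60Q.
Set SMB = MC: 233.64 - 2.60Q = 7.49 + 2.66Q → Q* = 42.9943.
The Pigouvian subsidy equals MEB at Q*: 15.34 + 0.98×42.9943 = 57.4744.

subsidy = $57.47 per unit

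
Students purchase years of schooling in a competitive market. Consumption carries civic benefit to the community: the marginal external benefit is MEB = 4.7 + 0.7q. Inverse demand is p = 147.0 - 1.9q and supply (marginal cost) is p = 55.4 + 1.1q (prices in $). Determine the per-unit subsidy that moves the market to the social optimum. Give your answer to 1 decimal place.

subsidy = $34.0 per unit

Social marginal benefit = demand + MEB = 151.7 - 1.2q.
Set SMB = MC: 151.7 - 1.2q = 55.4 + 1.1q → q* = 41.8696.
The Pigouvian subsidy equals MEB at q*: 4.7 + 0.7×41.8696 = 34.0087.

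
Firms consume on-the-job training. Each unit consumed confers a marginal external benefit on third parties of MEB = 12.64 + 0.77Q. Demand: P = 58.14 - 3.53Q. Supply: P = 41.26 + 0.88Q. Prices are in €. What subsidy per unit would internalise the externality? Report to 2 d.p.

subsidy = €18.88 per unit

Social marginal benefit = demand + MEB = 70.78 - 2.76Q.
Set SMB = MC: 70.78 - 2.76Q = 41.26 + 0.88Q → Q* = 8.1099.
The Pigouvian subsidy equals MEB at Q*: 12.64 + 0.77×8.1099 = 18.8846.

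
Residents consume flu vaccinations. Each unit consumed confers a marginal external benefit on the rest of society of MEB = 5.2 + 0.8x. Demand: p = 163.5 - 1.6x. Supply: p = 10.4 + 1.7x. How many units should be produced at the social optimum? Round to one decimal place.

x* = 63.3

Social marginal benefit = demand + MEB = 168.7 - 0.8x.
Set SMB = MC: 168.7 - 0.8x = 10.4 + 1.7x → x* = 63.3200.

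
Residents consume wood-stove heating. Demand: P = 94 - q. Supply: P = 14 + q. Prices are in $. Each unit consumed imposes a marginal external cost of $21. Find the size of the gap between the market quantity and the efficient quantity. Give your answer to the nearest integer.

11 units

Market equilibrium (private): 14 + q = 94 - q → q_m = 40.0000.
Social marginal benefit = demand − MEC = 73 - q.
Set SMB = MC: 73 - q = 14 + q → q* = 29.5000.
Gap = |40.0000 − 29.5000| = 10.5000.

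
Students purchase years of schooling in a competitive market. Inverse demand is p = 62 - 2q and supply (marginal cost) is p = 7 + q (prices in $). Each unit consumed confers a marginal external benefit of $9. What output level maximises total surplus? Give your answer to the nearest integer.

q* = 21

Social marginal benefit = demand + MEB = 71 - 2q.
Set SMB = MC: 71 - 2q = 7 + q → q* = 21.3333.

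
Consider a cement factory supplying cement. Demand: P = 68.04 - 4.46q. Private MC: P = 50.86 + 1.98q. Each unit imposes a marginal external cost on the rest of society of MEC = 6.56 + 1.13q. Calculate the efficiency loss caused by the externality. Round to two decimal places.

Market equilibrium (private): 50.86 + 1.98q = 68.04 - 4.46q → q_m = 2.6677.
Social marginal cost = private MC + MEC = 57.42 + 3.11q.
Set SMC = demand: 57.42 + 3.11q = 68.04 - 4.46q → q* = 1.4029.
Height of the DWL triangle at q_m is SMC(q_m) − demand(q_m) = MEC(q_m) = 9.5745.
DWL = ½ × 1.2648 × 9.5745 = 6.0549.

DWL = 6.05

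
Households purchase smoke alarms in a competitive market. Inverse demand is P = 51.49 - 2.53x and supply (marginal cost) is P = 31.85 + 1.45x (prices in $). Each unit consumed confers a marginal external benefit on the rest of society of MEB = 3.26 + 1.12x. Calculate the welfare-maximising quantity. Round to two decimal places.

Social marginal benefit = demand + MEB = 54.75 - 1.41x.
Set SMB = MC: 54.75 - 1.41x = 31.85 + 1.45x → x* = 8.0070.

x* = 8.01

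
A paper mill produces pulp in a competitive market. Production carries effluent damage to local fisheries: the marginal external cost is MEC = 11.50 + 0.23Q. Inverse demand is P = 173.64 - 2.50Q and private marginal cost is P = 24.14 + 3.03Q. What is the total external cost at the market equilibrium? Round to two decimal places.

394.94

Market equilibrium (private): 24.14 + 3.03Q = 173.64 - 2.50Q → Q_m = 27.0344.
Total external cost = ∫₀^{Q_m} (11.50 + 0.23Q) dQ = 11.50×27.0344 + ½×0.23×27.0344² = 394.9444.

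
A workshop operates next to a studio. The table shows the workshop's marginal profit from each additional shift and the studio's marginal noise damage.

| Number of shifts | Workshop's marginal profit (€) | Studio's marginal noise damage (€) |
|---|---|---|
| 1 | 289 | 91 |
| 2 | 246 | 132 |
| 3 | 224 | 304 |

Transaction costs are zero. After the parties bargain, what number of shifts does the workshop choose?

2

Bargaining reaches the level where marginal profit last exceeds marginal noise damage.
That holds through level 2 (246 ≥ 132) but not at 3 (224 < 304).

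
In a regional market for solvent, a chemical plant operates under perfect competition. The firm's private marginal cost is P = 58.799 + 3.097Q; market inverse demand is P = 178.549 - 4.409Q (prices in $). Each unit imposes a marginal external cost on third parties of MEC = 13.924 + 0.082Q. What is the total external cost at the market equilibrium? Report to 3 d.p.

Market equilibrium (private): 58.799 + 3.097Q = 178.549 - 4.409Q → Q_m = 15.9539.
Total external cost = ∫₀^{Q_m} (13.924 + 0.082Q) dQ = 13.924×15.9539 + ½×0.082×15.9539² = 232.5777.

$232.578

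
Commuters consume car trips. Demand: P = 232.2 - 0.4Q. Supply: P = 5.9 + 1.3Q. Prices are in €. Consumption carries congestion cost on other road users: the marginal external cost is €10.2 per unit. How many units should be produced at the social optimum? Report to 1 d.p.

Q* = 127.1

Social marginal benefit = demand − MEC = 222.0 - 0.4Q.
Set SMB = MC: 222.0 - 0.4Q = 5.9 + 1.3Q → Q* = 127.1176.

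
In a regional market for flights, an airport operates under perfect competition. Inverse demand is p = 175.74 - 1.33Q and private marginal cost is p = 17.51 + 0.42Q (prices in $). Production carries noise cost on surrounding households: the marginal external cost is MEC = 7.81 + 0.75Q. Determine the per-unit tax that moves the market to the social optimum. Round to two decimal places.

Social marginal cost = private MC + MEC = 25.32 + 1.17Q.
Set SMC = demand: 25.32 + 1.17Q = 175.74 - 1.33Q → Q* = 60.1680.
The Pigouvian tax equals MEC at Q*: 7.81 + 0.75×60.1680 = 52.9360.

tax = $52.94 per unit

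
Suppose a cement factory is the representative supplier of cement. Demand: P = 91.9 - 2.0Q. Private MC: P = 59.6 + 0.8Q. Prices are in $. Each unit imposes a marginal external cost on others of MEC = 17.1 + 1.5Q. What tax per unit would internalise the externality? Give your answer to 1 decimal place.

tax = $22.4 per unit

Social marginal cost = private MC + MEC = 76.7 + 2.3Q.
Set SMC = demand: 76.7 + 2.3Q = 91.9 - 2.0Q → Q* = 3.5349.
The Pigouvian tax equals MEC at Q*: 17.1 + 1.5×3.5349 = 22.4024.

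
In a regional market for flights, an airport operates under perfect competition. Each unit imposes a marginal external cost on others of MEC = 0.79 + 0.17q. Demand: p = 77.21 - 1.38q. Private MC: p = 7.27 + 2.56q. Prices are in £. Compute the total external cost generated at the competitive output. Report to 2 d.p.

£40.81

Market equilibrium (private): 7.27 + 2.56q = 77.21 - 1.38q → q_m = 17.7513.
Total external cost = ∫₀^{q_m} (0.79 + 0.17q) dq = 0.79×17.7513 + ½×0.17×17.7513² = 40.8078.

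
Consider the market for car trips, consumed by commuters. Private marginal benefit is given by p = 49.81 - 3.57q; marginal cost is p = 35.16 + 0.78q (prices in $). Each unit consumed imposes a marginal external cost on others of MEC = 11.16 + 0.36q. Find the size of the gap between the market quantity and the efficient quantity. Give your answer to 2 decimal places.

Market equilibrium (private): 35.16 + 0.78q = 49.81 - 3.57q → q_m = 3.3678.
Social marginal benefit = demand − MEC = 38.65 - 3.93q.
Set SMB = MC: 38.65 - 3.93q = 35.16 + 0.78q → q* = 0.7410.
Gap = |3.3678 − 0.7410| = 2.6268.

2.63 units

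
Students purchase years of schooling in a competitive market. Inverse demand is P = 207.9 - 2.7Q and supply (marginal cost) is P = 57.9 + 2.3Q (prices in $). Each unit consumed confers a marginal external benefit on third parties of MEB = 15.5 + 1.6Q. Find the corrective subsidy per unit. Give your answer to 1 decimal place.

Social marginal benefit = demand + MEB = 223.4 - 1.1Q.
Set SMB = MC: 223.4 - 1.1Q = 57.9 + 2.3Q → Q* = 48.6765.
The Pigouvian subsidy equals MEB at Q*: 15.5 + 1.6×48.6765 = 93.3824.

subsidy = $93.4 per unit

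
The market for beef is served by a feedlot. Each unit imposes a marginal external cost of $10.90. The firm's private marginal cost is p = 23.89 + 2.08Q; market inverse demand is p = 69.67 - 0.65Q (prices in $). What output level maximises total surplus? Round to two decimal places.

Social marginal cost = private MC + MEC = 34.79 + 2.08Q.
Set SMC = demand: 34.79 + 2.08Q = 69.67 - 0.65Q → Q* = 12.7766.

Q* = 12.78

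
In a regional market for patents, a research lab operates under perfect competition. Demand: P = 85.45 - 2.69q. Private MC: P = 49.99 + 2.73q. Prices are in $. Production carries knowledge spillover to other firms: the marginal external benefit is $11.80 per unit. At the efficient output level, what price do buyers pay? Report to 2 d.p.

Social marginal cost = private MC − MEB = 38.19 + 2.73q.
Set SMC = demand: 38.19 + 2.73q = 85.45 - 2.69q → q* = 8.7196.
Consumer price on the demand curve at q*: 85.45 − 2.69×8.7196 = 61.9943.

P = $61.99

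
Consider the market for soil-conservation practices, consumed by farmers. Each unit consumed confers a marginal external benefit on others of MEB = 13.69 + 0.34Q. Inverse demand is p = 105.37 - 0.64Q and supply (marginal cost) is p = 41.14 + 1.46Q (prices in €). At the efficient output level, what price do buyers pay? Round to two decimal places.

P = €77.04

Social marginal benefit = demand + MEB = 119.06 - 0.30Q.
Set SMB = MC: 119.06 - 0.30Q = 41.14 + 1.46Q → Q* = 44.2727.
Consumer price on the demand curve at Q*: 105.37 − 0.64×44.2727 = 77.0355.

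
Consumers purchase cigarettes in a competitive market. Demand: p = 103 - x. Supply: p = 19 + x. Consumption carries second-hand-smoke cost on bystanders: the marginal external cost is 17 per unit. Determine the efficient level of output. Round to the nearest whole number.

Social marginal benefit = demand − MEC = 86 - x.
Set SMB = MC: 86 - x = 19 + x → x* = 33.5000.

x* = 34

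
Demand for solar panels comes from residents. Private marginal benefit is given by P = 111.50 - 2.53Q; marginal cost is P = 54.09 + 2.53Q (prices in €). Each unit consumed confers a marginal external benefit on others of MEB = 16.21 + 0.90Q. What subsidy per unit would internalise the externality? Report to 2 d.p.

Social marginal benefit = demand + MEB = 127.71 - 1.63Q.
Set SMB = MC: 127.71 - 1.63Q = 54.09 + 2.53Q → Q* = 17.6971.
The Pigouvian subsidy equals MEB at Q*: 16.21 + 0.90×17.6971 = 32.1374.

subsidy = €32.14 per unit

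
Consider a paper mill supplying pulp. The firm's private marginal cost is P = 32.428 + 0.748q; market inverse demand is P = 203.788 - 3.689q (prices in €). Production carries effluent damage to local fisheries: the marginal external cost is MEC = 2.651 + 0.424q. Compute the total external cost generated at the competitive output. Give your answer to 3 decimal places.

€418.594

Market equilibrium (private): 32.428 + 0.748q = 203.788 - 3.689q → q_m = 38.6207.
Total external cost = ∫₀^{q_m} (2.651 + 0.424q) dq = 2.651×38.6207 + ½×0.424×38.6207² = 418.5939.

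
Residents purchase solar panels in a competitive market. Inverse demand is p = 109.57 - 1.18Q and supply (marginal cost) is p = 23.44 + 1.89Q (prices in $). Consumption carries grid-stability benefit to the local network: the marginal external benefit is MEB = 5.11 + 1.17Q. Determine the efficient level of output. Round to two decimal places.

Social marginal benefit = demand + MEB = 114.68 - 0.01Q.
Set SMB = MC: 114.68 - 0.01Q = 23.44 + 1.89Q → Q* = 48.0211.

Q* = 48.02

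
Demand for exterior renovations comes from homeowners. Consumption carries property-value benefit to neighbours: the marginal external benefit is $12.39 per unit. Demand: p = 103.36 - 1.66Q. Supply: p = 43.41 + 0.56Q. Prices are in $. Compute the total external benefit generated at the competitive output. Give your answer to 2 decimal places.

Market equilibrium (private): 43.41 + 0.56Q = 103.36 - 1.66Q → Q_m = 27.0045.
Total external benefit = MEB × Q_m = 12.39 × 27.0045 = 334.5858.

$334.59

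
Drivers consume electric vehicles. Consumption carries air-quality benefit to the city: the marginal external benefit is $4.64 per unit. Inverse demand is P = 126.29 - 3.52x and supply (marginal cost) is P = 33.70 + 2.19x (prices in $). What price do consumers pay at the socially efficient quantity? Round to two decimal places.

P = $66.35

Social marginal benefit = demand + MEB = 130.93 - 3.52x.
Set SMB = MC: 130.93 - 3.52x = 33.70 + 2.19x → x* = 17.0280.
Consumer price on the demand curve at x*: 126.29 − 3.52×17.0280 = 66.3514.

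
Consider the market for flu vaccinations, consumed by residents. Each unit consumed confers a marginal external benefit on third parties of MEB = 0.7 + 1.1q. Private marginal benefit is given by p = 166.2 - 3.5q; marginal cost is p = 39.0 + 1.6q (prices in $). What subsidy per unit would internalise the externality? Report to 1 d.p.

Social marginal benefit = demand + MEB = 166.9 - 2.4q.
Set SMB = MC: 166.9 - 2.4q = 39.0 + 1.6q → q* = 31.9750.
The Pigouvian subsidy equals MEB at q*: 0.7 + 1.1×31.9750 = 35.8725.

subsidy = $35.9 per unit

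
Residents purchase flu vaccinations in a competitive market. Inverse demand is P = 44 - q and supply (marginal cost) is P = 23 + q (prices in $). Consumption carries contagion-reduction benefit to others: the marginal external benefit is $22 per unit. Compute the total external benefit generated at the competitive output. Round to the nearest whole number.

$231

Market equilibrium (private): 23 + q = 44 - q → q_m = 10.5000.
Total external benefit = MEB × q_m = 22 × 10.5000 = 231.0000.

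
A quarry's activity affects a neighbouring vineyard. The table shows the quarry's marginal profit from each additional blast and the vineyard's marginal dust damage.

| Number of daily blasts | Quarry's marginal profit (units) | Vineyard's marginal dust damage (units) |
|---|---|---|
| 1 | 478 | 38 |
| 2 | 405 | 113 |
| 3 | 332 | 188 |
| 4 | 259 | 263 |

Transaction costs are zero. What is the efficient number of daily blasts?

Bargaining reaches the level where marginal profit last exceeds marginal dust damage.
That holds through level 3 (332 ≥ 188) but not at 4 (259 < 263).

3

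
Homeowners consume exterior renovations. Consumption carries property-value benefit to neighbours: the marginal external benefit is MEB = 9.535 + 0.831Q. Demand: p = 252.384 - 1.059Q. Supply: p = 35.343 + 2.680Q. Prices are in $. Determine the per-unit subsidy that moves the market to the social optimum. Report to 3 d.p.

subsidy = $74.282 per unit

Social marginal benefit = demand + MEB = 261.919 - 0.228Q.
Set SMB = MC: 261.919 - 0.228Q = 35.343 + 2.680Q → Q* = 77.9147.
The Pigouvian subsidy equals MEB at Q*: 9.535 + 0.831×77.9147 = 74.2821.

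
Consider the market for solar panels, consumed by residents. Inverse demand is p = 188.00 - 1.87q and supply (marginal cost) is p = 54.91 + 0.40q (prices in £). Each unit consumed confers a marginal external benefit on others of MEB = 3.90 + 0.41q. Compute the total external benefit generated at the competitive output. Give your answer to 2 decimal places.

Market equilibrium (private): 54.91 + 0.40q = 188.00 - 1.87q → q_m = 58.6300.
Total external benefit = ∫₀^{q_m} (3.90 + 0.41q) dq = 3.90×58.6300 + ½×0.41×58.6300² = 933.3398.

£933.34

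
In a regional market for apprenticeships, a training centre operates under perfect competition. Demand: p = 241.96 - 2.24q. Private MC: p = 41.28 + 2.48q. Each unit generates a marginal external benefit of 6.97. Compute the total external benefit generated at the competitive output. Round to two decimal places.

Market equilibrium (private): 41.28 + 2.48q = 241.96 - 2.24q → q_m = 42.5169.
Total external benefit = MEB × q_m = 6.97 × 42.5169 = 296.3428.

296.34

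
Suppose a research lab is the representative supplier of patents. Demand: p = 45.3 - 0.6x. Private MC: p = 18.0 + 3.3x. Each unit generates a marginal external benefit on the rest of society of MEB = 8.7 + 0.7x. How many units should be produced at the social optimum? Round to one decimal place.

Social marginal cost = private MC − MEB = 9.3 + 2.6x.
Set SMC = demand: 9.3 + 2.6x = 45.3 - 0.6x → x* = 11.2500.

x* = 11.3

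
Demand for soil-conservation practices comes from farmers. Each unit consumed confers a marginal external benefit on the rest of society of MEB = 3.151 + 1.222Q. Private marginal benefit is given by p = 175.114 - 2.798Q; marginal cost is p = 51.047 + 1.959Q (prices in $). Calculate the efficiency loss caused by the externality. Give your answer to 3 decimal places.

DWL = $173.484

Market equilibrium (private): 51.047 + 1.959Q = 175.114 - 2.798Q → Q_m = 26.0809.
Social marginal benefit = demand + MEB = 178.265 - 1.576Q.
Set SMB = MC: 178.265 - 1.576Q = 51.047 + 1.959Q → Q* = 35.9881.
The loss is the area between SMB and MC from Q* to Q_m; with linear curves that's a triangle of height MEB(Q_m).
DWL = ½ × 9.9072 × 35.0219 = 173.4845.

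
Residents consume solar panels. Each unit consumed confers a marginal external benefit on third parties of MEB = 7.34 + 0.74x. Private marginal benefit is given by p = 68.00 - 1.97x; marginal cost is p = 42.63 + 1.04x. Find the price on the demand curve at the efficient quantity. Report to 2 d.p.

P = 39.61

Social marginal benefit = demand + MEB = 75.34 - 1.23x.
Set SMB = MC: 75.34 - 1.23x = 42.63 + 1.04x → x* = 14.4097.
Consumer price on the demand curve at x*: 68.00 − 1.97×14.4097 = 39.6129.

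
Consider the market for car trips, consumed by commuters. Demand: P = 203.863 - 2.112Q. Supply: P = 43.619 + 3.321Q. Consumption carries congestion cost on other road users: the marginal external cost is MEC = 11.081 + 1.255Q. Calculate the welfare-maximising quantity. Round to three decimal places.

Social marginal benefit = demand − MEC = 192.782 - 3.367Q.
Set SMB = MC: 192.782 - 3.367Q = 43.619 + 3.321Q → Q* = 22.3031.

Q* = 22.303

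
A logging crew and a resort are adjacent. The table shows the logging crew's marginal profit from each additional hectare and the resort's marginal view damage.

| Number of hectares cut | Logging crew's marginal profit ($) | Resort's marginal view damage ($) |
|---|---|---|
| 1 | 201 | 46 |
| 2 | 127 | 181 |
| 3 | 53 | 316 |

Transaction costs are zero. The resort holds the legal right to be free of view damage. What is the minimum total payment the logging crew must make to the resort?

$46

Efficient level: marginal profit ≥ marginal view damage through level 1, so k* = 1.
With the resort holding the right, the logging crew must at least compensate total damage at k*: 46 = 46.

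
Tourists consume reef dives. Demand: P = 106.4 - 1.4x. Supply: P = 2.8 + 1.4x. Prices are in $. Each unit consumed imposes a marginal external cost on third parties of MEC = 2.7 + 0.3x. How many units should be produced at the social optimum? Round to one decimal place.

Social marginal benefit = demand − MEC = 103.7 - 1.7x.
Set SMB = MC: 103.7 - 1.7x = 2.8 + 1.4x → x* = 32.5484.

x* = 32.5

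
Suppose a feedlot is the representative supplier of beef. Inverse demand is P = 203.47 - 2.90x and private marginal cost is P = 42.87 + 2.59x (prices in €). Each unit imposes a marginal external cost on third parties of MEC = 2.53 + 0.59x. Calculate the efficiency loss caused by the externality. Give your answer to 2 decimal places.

DWL = €32.21

Market equilibrium (private): 42.87 + 2.59x = 203.47 - 2.90x → x_m = 29.2532.
Social marginal cost = private MC + MEC = 45.40 + 3.18x.
Set SMC = demand: 45.40 + 3.18x = 203.47 - 2.90x → x* = 25.9984.
Height of the DWL triangle at x_m is SMC(x_m) − demand(x_m) = MEC(x_m) = 19.7894.
DWL = ½ × 3.2548 × 19.7894 = 32.2053.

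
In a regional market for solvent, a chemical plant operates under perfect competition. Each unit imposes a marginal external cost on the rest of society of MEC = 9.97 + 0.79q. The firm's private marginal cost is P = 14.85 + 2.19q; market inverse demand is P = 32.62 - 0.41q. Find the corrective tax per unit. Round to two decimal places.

Social marginal cost = private MC + MEC = 24.82 + 2.98q.
Set SMC = demand: 24.82 + 2.98q = 32.62 - 0.41q → q* = 2.3009.
The Pigouvian tax equals MEC at q*: 9.97 + 0.79×2.3009 = 11.7877.

tax = 11.79 per unit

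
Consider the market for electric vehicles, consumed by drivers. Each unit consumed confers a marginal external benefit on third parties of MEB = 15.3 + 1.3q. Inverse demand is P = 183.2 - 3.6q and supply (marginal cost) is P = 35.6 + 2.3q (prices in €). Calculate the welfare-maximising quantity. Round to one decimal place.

q* = 35.4

Social marginal benefit = demand + MEB = 198.5 - 2.3q.
Set SMB = MC: 198.5 - 2.3q = 35.6 + 2.3q → q* = 35.4130.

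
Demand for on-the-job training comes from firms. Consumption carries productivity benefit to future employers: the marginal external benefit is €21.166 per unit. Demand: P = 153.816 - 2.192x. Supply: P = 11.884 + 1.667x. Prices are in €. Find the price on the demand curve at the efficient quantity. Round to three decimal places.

Social marginal benefit = demand + MEB = 174.982 - 2.192x.
Set SMB = MC: 174.982 - 2.192x = 11.884 + 1.667x → x* = 42.2643.
Consumer price on the demand curve at x*: 153.816 − 2.192×42.2643 = 61.1727.

P = €61.173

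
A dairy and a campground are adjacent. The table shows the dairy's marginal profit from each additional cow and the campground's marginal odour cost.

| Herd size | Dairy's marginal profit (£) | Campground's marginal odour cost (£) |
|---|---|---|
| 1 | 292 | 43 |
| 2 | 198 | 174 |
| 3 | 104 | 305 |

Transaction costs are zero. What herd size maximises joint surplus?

2

Bargaining reaches the level where marginal profit last exceeds marginal odour cost.
That holds through level 2 (198 ≥ 174) but not at 3 (104 < 305).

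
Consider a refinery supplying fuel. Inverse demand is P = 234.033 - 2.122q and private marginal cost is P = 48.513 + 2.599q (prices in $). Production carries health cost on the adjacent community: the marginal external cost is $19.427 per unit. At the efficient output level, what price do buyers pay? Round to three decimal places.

P = $159.377

Social marginal cost = private MC + MEC = 67.940 + 2.599q.
Set SMC = demand: 67.940 + 2.599q = 234.033 - 2.122q → q* = 35.1817.
Consumer price on the demand curve at q*: 234.033 − 2.122×35.1817 = 159.3774.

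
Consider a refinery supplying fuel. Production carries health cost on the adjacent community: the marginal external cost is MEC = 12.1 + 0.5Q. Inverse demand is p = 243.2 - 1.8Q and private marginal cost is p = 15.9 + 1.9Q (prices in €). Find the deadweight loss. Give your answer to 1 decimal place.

Market equilibrium (private): 15.9 + 1.9Q = 243.2 - 1.8Q → Q_m = 61.4324.
Social marginal cost = private MC + MEC = 28.0 + 2.4Q.
Set SMC = demand: 28.0 + 2.4Q = 243.2 - 1.8Q → Q* = 51.2381.
Between Q* and Q_m the wedge SMC − demand runs linearly from 0 to MEC(Q_m), so the loss is a triangle.
DWL = ½ × 10.1943 × 42.8162 = 218.2406.

DWL = €218.2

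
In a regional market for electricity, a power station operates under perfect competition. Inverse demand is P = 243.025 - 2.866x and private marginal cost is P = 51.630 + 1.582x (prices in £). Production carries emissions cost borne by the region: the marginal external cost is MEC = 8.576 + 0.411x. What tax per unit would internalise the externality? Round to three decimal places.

Social marginal cost = private MC + MEC = 60.206 + 1.993x.
Set SMC = demand: 60.206 + 1.993x = 243.025 - 2.866x → x* = 37.6248.
The Pigouvian tax equals MEC at x*: 8.576 + 0.411×37.6248 = 24.0398.

tax = £24.040 per unit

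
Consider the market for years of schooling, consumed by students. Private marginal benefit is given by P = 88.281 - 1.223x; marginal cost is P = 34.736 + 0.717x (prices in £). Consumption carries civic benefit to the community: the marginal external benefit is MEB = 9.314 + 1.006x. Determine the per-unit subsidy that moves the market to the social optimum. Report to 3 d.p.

subsidy = £77.019 per unit

Social marginal benefit = demand + MEB = 97.595 - 0.217x.
Set SMB = MC: 97.595 - 0.217x = 34.736 + 0.717x → x* = 67.3009.
The Pigouvian subsidy equals MEB at x*: 9.314 + 1.006×67.3009 = 77.0187.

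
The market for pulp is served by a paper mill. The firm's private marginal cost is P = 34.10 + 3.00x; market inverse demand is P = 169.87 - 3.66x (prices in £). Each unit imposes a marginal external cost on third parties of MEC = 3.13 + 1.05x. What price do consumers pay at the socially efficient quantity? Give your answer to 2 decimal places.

P = £106.90

Social marginal cost = private MC + MEC = 37.23 + 4.05x.
Set SMC = demand: 37.23 + 4.05x = 169.87 - 3.66x → x* = 17.2036.
Consumer price on the demand curve at x*: 169.87 − 3.66×17.2036 = 106.9048.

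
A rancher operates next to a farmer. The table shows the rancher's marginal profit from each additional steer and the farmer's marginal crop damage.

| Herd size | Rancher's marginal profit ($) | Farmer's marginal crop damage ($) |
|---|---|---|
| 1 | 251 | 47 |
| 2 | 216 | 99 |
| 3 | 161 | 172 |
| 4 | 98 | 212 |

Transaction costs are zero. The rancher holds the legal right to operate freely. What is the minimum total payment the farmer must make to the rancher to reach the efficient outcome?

Left alone the rancher would choose level 4 (marginal profit stays positive).
Efficient level: k* = 2 (marginal profit ≥ marginal crop damage through 2).
The farmer must at least cover the rancher's forgone profit from cutting 4→2: 161 + 98 = 259.

$259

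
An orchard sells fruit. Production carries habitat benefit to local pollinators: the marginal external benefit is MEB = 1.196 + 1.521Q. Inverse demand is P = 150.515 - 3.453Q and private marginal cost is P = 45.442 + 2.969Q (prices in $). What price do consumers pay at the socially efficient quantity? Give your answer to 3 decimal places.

P = $75.643

Social marginal cost = private MC − MEB = 44.246 + 1.448Q.
Set SMC = demand: 44.246 + 1.448Q = 150.515 - 3.453Q → Q* = 21.6831.
Consumer price on the demand curve at Q*: 150.515 − 3.453×21.6831 = 75.6433.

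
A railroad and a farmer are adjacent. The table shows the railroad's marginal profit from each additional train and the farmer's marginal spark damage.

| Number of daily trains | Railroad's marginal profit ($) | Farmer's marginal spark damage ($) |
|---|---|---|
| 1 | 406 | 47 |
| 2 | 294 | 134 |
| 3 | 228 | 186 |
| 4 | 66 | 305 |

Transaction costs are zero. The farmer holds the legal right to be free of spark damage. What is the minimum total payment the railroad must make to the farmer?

$367

Efficient level: marginal profit ≥ marginal spark damage through level 3, so k* = 3.
With the farmer holding the right, the railroad must at least compensate total damage at k*: 47 + 134 + 186 = 367.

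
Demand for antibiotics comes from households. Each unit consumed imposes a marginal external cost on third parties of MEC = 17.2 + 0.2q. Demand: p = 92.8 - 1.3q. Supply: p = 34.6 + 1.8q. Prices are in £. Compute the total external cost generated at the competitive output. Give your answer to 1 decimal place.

Market equilibrium (private): 34.6 + 1.8q = 92.8 - 1.3q → q_m = 18.7742.
Total external cost = ∫₀^{q_m} (17.2 + 0.2q) dq = 17.2×18.7742 + ½×0.2×18.7742² = 358.1633.

£358.2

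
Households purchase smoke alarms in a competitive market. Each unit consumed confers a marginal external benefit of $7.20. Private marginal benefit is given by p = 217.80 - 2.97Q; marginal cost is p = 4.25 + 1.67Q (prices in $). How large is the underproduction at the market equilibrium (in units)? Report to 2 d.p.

Market equilibrium (private): 4.25 + 1.67Q = 217.80 - 2.97Q → Q_m = 46.0237.
Social marginal benefit = demand + MEB = 225.00 - 2.97Q.
Set SMB = MC: 225.00 - 2.97Q = 4.25 + 1.67Q → Q* = 47.5754.
Gap = |46.0237 − 47.5754| = 1.5517.

1.55 units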